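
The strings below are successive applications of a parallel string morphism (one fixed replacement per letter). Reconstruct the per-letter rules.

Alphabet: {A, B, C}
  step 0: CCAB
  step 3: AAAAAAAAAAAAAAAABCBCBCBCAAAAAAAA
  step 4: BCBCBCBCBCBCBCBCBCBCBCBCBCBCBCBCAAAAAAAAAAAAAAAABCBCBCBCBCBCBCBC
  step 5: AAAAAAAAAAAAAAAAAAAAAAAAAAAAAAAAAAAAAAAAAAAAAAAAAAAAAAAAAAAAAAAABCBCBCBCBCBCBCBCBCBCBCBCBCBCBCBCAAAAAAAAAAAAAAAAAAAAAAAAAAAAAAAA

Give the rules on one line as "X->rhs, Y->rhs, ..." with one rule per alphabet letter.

  step 4 ⇒ step 5: BCBCBCBCBCBCBCBCBCBCBCBCBCBCBCBCAAAAAAAAAAAAAAAABCBCBCBCBCBCBCBC ⇒ AA·AA·AA·AA·AA·AA·AA·AA·AA·AA·AA·AA·AA·AA·AA·AA·AA·AA·AA·AA·AA·AA·AA·AA·AA·AA·AA·AA·AA·AA·AA·AA·BC·BC·BC·BC·BC·BC·BC·BC·BC·BC·BC·BC·BC·BC·BC·BC·AA·AA·AA·AA·AA·AA·AA·AA·AA·AA·AA·AA·AA·AA·AA·AA
    A ↦ BC
    B ↦ AA
    C ↦ AA

A->BC, B->AA, C->AA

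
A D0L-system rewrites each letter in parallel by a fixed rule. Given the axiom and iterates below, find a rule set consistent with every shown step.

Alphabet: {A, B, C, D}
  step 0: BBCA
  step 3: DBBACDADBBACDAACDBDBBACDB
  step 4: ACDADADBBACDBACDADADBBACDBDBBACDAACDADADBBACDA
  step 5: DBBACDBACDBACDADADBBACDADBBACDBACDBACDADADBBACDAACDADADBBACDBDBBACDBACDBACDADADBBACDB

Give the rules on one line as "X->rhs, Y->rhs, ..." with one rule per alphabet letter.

A->DB, B->DA, C->B, D->AC

  step 4 ⇒ step 5: ACDADADBBACDBACDADADBBACDBDBBACDAACDADADBBACDA ⇒ DB·B·AC·DB·AC·DB·AC·DA·DA·DB·B·AC·DA·DB·B·AC·DB·AC·DB·AC·DA·DA·DB·B·AC·DA·AC·DA·DA·DB·B·AC·DB·DB·B·AC·DB·AC·DB·AC·DA·DA·DB·B·AC·DB
    A ↦ DB
    B ↦ DA
    C ↦ B
    D ↦ AC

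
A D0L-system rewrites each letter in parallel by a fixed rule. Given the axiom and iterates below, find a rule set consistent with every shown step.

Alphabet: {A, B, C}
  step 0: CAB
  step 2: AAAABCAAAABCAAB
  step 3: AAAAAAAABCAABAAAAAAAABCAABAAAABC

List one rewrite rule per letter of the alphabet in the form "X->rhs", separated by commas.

  step 2 ⇒ step 3: AAAABCAAAABCAAB ⇒ AA·AA·AA·AA·BC·AAB·AA·AA·AA·AA·BC·AAB·AA·AA·BC
    A ↦ AA
    B ↦ BC
    C ↦ AAB

A->AA, B->BC, C->AAB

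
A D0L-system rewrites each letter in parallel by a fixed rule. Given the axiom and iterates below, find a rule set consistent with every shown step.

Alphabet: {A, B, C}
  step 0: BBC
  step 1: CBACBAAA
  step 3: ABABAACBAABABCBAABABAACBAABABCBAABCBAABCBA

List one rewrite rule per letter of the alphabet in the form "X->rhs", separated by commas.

A->AB, B->CBA, C->AA

  step 0 ⇒ step 1: BBC ⇒ CBA·CBA·AA
    B ↦ CBA
    C ↦ AA
    A ↦ AB  (constrained at step 1)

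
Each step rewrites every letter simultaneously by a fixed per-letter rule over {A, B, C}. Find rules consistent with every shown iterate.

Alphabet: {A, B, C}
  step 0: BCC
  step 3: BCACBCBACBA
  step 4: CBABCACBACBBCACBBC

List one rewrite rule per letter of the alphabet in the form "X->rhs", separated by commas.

  step 3 ⇒ step 4: BCACBCBACBA ⇒ CB·A·BC·A·CB·A·CB·BC·A·CB·BC
    A ↦ BC
    B ↦ CB
    C ↦ A

A->BC, B->CB, C->A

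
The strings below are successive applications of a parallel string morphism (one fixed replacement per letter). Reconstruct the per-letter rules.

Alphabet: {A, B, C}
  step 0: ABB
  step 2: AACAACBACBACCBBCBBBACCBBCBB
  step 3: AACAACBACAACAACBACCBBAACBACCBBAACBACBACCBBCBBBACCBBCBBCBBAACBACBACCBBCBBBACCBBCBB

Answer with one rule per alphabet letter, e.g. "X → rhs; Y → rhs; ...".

  step 2 ⇒ step 3: AACAACBACBACCBBCBBBACCBBCBB ⇒ AAC·AAC·BAC·AAC·AAC·BAC·CBB·AAC·BAC·CBB·AAC·BAC·BAC·CBB·CBB·BAC·CBB·CBB·CBB·AAC·BAC·BAC·CBB·CBB·BAC·CBB·CBB
    A ↦ AAC
    B ↦ CBB
    C ↦ BAC

A->AAC, B->CBB, C->BAC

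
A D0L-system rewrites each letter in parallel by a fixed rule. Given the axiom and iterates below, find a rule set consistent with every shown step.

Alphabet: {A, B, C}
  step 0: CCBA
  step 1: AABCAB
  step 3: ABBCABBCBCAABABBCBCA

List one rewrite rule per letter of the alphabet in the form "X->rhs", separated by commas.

  step 0 ⇒ step 1: CCBA ⇒ A·A·BC·AB
    A ↦ AB
    B ↦ BC
    C ↦ A

A->AB, B->BC, C->A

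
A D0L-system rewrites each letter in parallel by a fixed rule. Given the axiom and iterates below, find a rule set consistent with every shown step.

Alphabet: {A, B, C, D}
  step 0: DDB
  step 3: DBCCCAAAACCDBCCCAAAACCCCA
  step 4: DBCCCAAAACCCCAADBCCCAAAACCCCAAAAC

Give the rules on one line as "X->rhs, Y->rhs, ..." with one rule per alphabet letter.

  step 3 ⇒ step 4: DBCCCAAAACCDBCCCAAAACCCCA ⇒ DBC·CCA·A·A·A·C·C·C·C·A·A·DBC·CCA·A·A·A·C·C·C·C·A·A·A·A·C
    A ↦ C
    B ↦ CCA
    C ↦ A
    D ↦ DBC

A->C, B->CCA, C->A, D->DBC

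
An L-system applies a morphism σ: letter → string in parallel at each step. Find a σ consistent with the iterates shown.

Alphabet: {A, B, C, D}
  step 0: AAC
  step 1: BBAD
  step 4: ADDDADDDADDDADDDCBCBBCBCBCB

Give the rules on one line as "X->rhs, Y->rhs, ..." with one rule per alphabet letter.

  step 0 ⇒ step 1: AAC ⇒ B·B·AD
    A ↦ B
    C ↦ AD
    B ↦ DD  (constrained at step 1)
    D ↦ CB  (constrained at step 1)

A->B, B->DD, C->AD, D->CB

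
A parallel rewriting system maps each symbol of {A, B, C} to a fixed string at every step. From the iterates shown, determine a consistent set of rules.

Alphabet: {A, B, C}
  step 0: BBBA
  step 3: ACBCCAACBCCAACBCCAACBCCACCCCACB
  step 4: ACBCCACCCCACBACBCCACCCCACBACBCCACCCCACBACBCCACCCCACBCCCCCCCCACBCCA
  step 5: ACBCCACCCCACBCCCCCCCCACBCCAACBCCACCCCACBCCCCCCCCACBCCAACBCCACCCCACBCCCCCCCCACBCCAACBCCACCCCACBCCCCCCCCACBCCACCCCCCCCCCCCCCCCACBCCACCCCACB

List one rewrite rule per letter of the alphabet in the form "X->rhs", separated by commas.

A->ACB, B->A, C->CC

  step 4 ⇒ step 5: ACBCCACCCCACBACBCCACCCCACBACBCCACCCCACBACBCCACCCCACBCCCCCCCCACBCCA ⇒ ACB·CC·A·CC·CC·ACB·CC·CC·CC·CC·ACB·CC·A·ACB·CC·A·CC·CC·ACB·CC·CC·CC·CC·ACB·CC·A·ACB·CC·A·CC·CC·ACB·CC·CC·CC·CC·ACB·CC·A·ACB·CC·A·CC·CC·ACB·CC·CC·CC·CC·ACB·CC·A·CC·CC·CC·CC·CC·CC·CC·CC·ACB·CC·A·CC·CC·ACB
    A ↦ ACB
    B ↦ A
    C ↦ CC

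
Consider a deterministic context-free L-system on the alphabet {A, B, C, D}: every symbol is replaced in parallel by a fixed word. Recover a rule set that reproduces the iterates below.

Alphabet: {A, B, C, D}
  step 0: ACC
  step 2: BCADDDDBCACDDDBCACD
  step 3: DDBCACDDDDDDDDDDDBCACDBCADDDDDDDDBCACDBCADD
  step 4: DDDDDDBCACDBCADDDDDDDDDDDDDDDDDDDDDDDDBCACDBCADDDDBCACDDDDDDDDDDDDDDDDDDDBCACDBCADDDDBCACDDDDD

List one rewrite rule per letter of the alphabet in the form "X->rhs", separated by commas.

  step 3 ⇒ step 4: DDBCACDDDDDDDDDDDBCACDBCADDDDDDDDBCACDBCADD ⇒ DD·DD·DD·BCA·CD·BCA·DD·DD·DD·DD·DD·DD·DD·DD·DD·DD·DD·DD·BCA·CD·BCA·DD·DD·BCA·CD·DD·DD·DD·DD·DD·DD·DD·DD·DD·BCA·CD·BCA·DD·DD·BCA·CD·DD·DD
    A ↦ CD
    B ↦ DD
    C ↦ BCA
    D ↦ DD

A->CD, B->DD, C->BCA, D->DD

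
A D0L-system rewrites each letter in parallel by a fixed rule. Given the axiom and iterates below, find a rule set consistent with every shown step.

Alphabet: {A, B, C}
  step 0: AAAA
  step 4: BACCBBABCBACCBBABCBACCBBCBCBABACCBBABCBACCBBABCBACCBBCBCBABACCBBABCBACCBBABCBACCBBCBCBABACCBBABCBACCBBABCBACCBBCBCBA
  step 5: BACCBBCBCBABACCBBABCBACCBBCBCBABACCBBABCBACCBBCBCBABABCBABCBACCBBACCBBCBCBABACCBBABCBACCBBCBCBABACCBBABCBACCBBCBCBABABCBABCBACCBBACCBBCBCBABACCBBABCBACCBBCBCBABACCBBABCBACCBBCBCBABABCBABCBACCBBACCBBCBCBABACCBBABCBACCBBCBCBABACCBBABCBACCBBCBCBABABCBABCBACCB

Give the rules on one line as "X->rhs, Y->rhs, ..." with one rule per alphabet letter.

  step 4 ⇒ step 5: BACCBBABCBACCBBABCBACCBBCBCBABACCBBABCBACCBBABCBACCBBCBCBABACCBBABCBACCBBABCBACCBBCBCBABACCBBABCBACCBBABCBACCBBCBCBA ⇒ BA·CCB·BC·BC·BA·BA·CCB·BA·BC·BA·CCB·BC·BC·BA·BA·CCB·BA·BC·BA·CCB·BC·BC·BA·BA·BC·BA·BC·BA·CCB·BA·CCB·BC·BC·BA·BA·CCB·BA·BC·BA·CCB·BC·BC·BA·BA·CCB·BA·BC·BA·CCB·BC·BC·BA·BA·BC·BA·BC·BA·CCB·BA·CCB·BC·BC·BA·BA·CCB·BA·BC·BA·CCB·BC·BC·BA·BA·CCB·BA·BC·BA·CCB·BC·BC·BA·BA·BC·BA·BC·BA·CCB·BA·CCB·BC·BC·BA·BA·CCB·BA·BC·BA·CCB·BC·BC·BA·BA·CCB·BA·BC·BA·CCB·BC·BC·BA·BA·BC·BA·BC·BA·CCB
    A ↦ CCB
    B ↦ BA
    C ↦ BC

A->CCB, B->BA, C->BC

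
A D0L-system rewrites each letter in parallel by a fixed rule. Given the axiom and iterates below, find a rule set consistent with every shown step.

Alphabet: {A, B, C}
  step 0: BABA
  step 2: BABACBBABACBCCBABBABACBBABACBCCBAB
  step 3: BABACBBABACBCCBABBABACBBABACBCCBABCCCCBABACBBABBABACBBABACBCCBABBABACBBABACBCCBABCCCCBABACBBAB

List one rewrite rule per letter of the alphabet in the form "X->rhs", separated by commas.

A->ACB, B->BAB, C->CC

  step 2 ⇒ step 3: BABACBBABACBCCBABBABACBBABACBCCBAB ⇒ BAB·ACB·BAB·ACB·CC·BAB·BAB·ACB·BAB·ACB·CC·BAB·CC·CC·BAB·ACB·BAB·BAB·ACB·BAB·ACB·CC·BAB·BAB·ACB·BAB·ACB·CC·BAB·CC·CC·BAB·ACB·BAB
    A ↦ ACB
    B ↦ BAB
    C ↦ CC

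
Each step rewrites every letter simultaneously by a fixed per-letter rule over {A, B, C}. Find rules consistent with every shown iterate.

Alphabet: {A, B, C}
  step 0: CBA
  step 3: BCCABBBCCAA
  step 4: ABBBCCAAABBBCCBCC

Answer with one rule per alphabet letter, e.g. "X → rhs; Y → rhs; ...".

A->BCC, B->A, C->B

  step 3 ⇒ step 4: BCCABBBCCAA ⇒ A·B·B·BCC·A·A·A·B·B·BCC·BCC
    A ↦ BCC
    B ↦ A
    C ↦ B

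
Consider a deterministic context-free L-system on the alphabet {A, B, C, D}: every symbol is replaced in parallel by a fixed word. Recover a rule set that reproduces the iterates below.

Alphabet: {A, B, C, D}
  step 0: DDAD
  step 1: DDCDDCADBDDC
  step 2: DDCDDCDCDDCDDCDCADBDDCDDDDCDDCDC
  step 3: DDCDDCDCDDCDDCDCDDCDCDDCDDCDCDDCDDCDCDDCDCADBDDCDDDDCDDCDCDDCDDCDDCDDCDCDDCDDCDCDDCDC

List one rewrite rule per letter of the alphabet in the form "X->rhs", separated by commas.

A->ADB, B->DD, C->DC, D->DDC

  step 2 ⇒ step 3: DDCDDCDCDDCDDCDCADBDDCDDDDCDDCDC ⇒ DDC·DDC·DC·DDC·DDC·DC·DDC·DC·DDC·DDC·DC·DDC·DDC·DC·DDC·DC·ADB·DDC·DD·DDC·DDC·DC·DDC·DDC·DDC·DDC·DC·DDC·DDC·DC·DDC·DC
    A ↦ ADB
    B ↦ DD
    C ↦ DC
    D ↦ DDC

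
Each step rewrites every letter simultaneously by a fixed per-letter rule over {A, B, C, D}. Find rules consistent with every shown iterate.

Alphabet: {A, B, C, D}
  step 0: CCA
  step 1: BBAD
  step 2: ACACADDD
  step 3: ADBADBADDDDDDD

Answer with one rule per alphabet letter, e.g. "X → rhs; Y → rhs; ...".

  step 2 ⇒ step 3: ACACADDD ⇒ AD·B·AD·B·AD·DD·DD·DD
    A ↦ AD
    C ↦ B
    D ↦ DD
  step 1 ⇒ step 2: BBAD ⇒ AC·AC·AD·DD
    B ↦ AC

A->AD, B->AC, C->B, D->DD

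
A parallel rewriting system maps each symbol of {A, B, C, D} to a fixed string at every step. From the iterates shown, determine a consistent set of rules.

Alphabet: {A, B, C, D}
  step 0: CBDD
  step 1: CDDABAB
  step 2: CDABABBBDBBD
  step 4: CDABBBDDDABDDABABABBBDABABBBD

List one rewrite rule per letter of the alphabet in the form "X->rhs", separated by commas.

A->BB, B->D, C->CD, D->AB

  step 1 ⇒ step 2: CDDABAB ⇒ CD·AB·AB·BB·D·BB·D
    A ↦ BB
    B ↦ D
    C ↦ CD
    D ↦ AB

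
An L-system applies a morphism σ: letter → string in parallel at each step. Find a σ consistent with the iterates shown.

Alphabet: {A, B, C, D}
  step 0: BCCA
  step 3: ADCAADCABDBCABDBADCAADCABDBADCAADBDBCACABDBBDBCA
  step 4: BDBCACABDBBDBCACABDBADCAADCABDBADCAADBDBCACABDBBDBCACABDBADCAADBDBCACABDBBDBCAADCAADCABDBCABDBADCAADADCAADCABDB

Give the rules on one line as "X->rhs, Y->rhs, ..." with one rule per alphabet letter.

A->BDB, B->AD, C->CA, D->CA

  step 3 ⇒ step 4: ADCAADCABDBCABDBADCAADCABDBADCAADBDBCACABDBBDBCA ⇒ BDB·CA·CA·BDB·BDB·CA·CA·BDB·AD·CA·AD·CA·BDB·AD·CA·AD·BDB·CA·CA·BDB·BDB·CA·CA·BDB·AD·CA·AD·BDB·CA·CA·BDB·BDB·CA·AD·CA·AD·CA·BDB·CA·BDB·AD·CA·AD·AD·CA·AD·CA·BDB
    A ↦ BDB
    B ↦ AD
    C ↦ CA
    D ↦ CA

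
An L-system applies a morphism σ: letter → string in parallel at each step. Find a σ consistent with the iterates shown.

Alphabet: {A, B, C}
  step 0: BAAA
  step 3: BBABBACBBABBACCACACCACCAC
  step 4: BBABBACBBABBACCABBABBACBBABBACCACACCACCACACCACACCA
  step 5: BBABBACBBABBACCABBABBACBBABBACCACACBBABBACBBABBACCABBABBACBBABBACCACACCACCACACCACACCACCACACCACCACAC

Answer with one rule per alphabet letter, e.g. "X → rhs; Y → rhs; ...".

  step 4 ⇒ step 5: BBABBACBBABBACCABBABBACBBABBACCACACCACCACACCACACCA ⇒ BBA·BBA·C·BBA·BBA·C·CA·BBA·BBA·C·BBA·BBA·C·CA·CA·C·BBA·BBA·C·BBA·BBA·C·CA·BBA·BBA·C·BBA·BBA·C·CA·CA·C·CA·C·CA·CA·C·CA·CA·C·CA·C·CA·CA·C·CA·C·CA·CA·C
    A ↦ C
    B ↦ BBA
    C ↦ CA

A->C, B->BBA, C->CA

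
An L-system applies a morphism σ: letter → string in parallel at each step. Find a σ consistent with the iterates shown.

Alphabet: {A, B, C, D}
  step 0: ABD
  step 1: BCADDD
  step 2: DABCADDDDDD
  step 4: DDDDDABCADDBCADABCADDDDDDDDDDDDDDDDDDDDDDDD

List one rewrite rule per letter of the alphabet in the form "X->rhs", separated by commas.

  step 1 ⇒ step 2: BCADDD ⇒ D·A·BCA·DD·DD·DD
    A ↦ BCA
    B ↦ D
    C ↦ A
    D ↦ DD

A->BCA, B->D, C->A, D->DD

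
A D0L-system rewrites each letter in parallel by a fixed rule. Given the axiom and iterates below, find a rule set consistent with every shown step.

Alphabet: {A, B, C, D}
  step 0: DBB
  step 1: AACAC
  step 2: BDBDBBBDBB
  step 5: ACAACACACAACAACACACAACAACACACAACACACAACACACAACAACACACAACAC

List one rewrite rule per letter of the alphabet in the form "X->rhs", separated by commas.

A->BD, B->AC, C->BB, D->A

  step 1 ⇒ step 2: AACAC ⇒ BD·BD·BB·BD·BB
    A ↦ BD
    C ↦ BB
  step 0 ⇒ step 1: DBB ⇒ A·AC·AC
    B ↦ AC
  step 0 ⇒ step 1: DBB ⇒ A·AC·AC
    D ↦ A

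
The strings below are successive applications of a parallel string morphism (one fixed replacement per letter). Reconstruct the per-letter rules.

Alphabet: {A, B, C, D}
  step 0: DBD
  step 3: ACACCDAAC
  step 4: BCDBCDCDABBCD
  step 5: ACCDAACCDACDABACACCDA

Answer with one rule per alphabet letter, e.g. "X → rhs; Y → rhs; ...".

  step 4 ⇒ step 5: BCDBCDCDABBCD ⇒ AC·CD·A·AC·CD·A·CD·A·B·AC·AC·CD·A
    A ↦ B
    B ↦ AC
    C ↦ CD
    D ↦ A

A->B, B->AC, C->CD, D->A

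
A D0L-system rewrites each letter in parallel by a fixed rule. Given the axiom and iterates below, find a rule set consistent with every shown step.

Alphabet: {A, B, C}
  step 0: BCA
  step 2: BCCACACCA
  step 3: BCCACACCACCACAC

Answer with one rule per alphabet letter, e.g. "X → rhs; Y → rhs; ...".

  step 2 ⇒ step 3: BCCACACCA ⇒ BC·CA·CA·C·CA·C·CA·CA·C
    A ↦ C
    B ↦ BC
    C ↦ CA

A->C, B->BC, C->CA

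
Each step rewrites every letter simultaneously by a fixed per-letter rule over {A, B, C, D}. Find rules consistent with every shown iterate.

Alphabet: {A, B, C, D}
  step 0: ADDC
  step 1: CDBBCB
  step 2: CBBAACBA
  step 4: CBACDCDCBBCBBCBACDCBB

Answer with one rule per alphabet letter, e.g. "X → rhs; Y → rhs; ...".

A->CD, B->A, C->CB, D->B

  step 1 ⇒ step 2: CDBBCB ⇒ CB·B·A·A·CB·A
    B ↦ A
    C ↦ CB
    D ↦ B
  step 0 ⇒ step 1: ADDC ⇒ CD·B·B·CB
    A ↦ CD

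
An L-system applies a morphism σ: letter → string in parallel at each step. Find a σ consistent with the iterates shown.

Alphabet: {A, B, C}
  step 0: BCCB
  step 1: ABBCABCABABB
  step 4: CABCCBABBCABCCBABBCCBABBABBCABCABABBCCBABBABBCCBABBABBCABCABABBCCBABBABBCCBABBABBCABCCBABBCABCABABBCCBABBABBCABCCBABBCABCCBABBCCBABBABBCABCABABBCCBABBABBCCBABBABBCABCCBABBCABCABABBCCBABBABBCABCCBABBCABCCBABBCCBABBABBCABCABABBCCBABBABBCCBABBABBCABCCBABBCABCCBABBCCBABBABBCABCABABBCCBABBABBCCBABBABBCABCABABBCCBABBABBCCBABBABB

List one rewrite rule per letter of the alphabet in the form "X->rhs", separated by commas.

A->CCB, B->ABB, C->CAB

  step 0 ⇒ step 1: BCCB ⇒ ABB·CAB·CAB·ABB
    B ↦ ABB
    C ↦ CAB
    A ↦ CCB  (constrained at step 1)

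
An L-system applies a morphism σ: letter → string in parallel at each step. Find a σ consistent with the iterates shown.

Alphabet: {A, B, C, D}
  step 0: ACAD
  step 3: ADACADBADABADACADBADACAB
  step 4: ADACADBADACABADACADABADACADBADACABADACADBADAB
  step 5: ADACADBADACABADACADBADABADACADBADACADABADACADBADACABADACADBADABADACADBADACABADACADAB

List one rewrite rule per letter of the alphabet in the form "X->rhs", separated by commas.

A->AD, B->AB, C->B, D->AC

  step 4 ⇒ step 5: ADACADBADACABADACADABADACADBADACABADACADBADAB ⇒ AD·AC·AD·B·AD·AC·AB·AD·AC·AD·B·AD·AB·AD·AC·AD·B·AD·AC·AD·AB·AD·AC·AD·B·AD·AC·AB·AD·AC·AD·B·AD·AB·AD·AC·AD·B·AD·AC·AB·AD·AC·AD·AB
    A ↦ AD
    B ↦ AB
    C ↦ B
    D ↦ AC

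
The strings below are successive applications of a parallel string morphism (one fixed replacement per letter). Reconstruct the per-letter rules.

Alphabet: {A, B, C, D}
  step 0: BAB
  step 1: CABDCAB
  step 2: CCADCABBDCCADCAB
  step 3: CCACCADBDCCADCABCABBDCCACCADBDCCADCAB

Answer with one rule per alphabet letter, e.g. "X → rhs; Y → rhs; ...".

A->D, B->CAB, C->CCA, D->BD

  step 2 ⇒ step 3: CCADCABBDCCADCAB ⇒ CCA·CCA·D·BD·CCA·D·CAB·CAB·BD·CCA·CCA·D·BD·CCA·D·CAB
    A ↦ D
    B ↦ CAB
    C ↦ CCA
    D ↦ BD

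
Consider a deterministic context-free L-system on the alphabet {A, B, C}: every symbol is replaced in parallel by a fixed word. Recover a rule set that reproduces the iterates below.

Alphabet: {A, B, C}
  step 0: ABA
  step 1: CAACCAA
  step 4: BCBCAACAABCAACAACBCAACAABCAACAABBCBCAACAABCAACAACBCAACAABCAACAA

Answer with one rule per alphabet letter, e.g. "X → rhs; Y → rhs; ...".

A->CAA, B->C, C->B

  step 0 ⇒ step 1: ABA ⇒ CAA·C·CAA
    A ↦ CAA
    B ↦ C
    C ↦ B  (constrained at step 1)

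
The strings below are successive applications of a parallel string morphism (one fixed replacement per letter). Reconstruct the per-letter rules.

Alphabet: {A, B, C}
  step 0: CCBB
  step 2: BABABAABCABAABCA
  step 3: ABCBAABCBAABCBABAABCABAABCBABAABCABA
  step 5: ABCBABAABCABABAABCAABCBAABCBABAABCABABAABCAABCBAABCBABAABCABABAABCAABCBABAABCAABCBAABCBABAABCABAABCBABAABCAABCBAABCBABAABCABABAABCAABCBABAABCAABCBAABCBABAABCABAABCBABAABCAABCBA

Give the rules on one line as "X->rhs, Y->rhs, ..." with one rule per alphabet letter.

  step 2 ⇒ step 3: BABABAABCABAABCA ⇒ ABC·BA·ABC·BA·ABC·BA·BA·ABC·A·BA·ABC·BA·BA·ABC·A·BA
    A ↦ BA
    B ↦ ABC
    C ↦ A

A->BA, B->ABC, C->A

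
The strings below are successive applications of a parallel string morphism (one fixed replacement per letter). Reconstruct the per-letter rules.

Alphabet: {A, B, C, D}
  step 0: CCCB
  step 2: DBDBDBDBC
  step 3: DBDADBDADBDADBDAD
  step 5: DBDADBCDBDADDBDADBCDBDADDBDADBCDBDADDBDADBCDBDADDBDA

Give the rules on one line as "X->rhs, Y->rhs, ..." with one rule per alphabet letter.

  step 2 ⇒ step 3: DBDBDBDBC ⇒ DB·DA·DB·DA·DB·DA·DB·DA·D
    B ↦ DA
    C ↦ D
    D ↦ DB
    A ↦ C  (constrained at step 3)

A->C, B->DA, C->D, D->DB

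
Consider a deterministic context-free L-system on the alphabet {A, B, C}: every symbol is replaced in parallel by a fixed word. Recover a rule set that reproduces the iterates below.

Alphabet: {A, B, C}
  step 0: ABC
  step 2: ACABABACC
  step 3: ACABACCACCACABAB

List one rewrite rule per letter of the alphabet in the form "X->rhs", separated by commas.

A->AC, B->C, C->AB

  step 2 ⇒ step 3: ACABABACC ⇒ AC·AB·AC·C·AC·C·AC·AB·AB
    A ↦ AC
    B ↦ C
    C ↦ AB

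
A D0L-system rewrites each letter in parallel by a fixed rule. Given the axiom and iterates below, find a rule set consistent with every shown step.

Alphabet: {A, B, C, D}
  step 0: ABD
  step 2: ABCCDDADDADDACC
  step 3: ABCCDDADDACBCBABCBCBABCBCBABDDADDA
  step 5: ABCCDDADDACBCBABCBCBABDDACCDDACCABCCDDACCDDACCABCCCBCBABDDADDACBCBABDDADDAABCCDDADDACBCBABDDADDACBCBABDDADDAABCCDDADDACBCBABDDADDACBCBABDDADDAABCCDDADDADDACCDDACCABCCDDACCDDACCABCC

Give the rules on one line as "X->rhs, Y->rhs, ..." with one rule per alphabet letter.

  step 2 ⇒ step 3: ABCCDDADDADDACC ⇒ AB·CC·DDA·DDA·CB·CB·AB·CB·CB·AB·CB·CB·AB·DDA·DDA
    A ↦ AB
    B ↦ CC
    C ↦ DDA
    D ↦ CB

A->AB, B->CC, C->DDA, D->CB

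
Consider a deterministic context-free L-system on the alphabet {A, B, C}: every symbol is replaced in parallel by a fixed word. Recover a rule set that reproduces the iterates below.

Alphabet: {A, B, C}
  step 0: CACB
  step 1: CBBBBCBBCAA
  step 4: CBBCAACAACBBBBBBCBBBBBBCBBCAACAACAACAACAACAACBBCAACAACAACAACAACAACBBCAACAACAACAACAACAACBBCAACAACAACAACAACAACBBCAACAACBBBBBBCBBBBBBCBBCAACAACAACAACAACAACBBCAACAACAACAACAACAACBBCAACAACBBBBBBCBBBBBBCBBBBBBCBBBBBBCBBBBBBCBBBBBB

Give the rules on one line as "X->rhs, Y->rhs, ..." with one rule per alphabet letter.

A->BB, B->CAA, C->CBB

  step 0 ⇒ step 1: CACB ⇒ CBB·BB·CBB·CAA
    A ↦ BB
    B ↦ CAA
    C ↦ CBB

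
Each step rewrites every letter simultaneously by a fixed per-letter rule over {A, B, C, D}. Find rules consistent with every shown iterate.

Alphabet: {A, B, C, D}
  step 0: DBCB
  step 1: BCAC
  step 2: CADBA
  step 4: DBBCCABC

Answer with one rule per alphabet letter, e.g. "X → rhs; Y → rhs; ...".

  step 1 ⇒ step 2: BCAC ⇒ C·A·DB·A
    A ↦ DB
    B ↦ C
    C ↦ A
  step 0 ⇒ step 1: DBCB ⇒ B·C·A·C
    D ↦ B

A->DB, B->C, C->A, D->B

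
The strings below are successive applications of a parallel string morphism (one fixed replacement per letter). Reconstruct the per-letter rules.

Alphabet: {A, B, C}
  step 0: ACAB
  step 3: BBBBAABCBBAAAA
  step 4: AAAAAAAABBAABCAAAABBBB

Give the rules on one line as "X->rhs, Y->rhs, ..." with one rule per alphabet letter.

A->B, B->AA, C->BC

  step 3 ⇒ step 4: BBBBAABCBBAAAA ⇒ AA·AA·AA·AA·B·B·AA·BC·AA·AA·B·B·B·B
    A ↦ B
    B ↦ AA
    C ↦ BC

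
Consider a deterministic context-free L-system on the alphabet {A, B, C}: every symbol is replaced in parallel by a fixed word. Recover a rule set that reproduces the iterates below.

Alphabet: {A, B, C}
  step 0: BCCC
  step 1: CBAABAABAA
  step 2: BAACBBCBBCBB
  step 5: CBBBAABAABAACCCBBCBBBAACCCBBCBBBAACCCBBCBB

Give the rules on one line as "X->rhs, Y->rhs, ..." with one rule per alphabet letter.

A->B, B->C, C->BAA

  step 1 ⇒ step 2: CBAABAABAA ⇒ BAA·C·B·B·C·B·B·C·B·B
    A ↦ B
    B ↦ C
    C ↦ BAA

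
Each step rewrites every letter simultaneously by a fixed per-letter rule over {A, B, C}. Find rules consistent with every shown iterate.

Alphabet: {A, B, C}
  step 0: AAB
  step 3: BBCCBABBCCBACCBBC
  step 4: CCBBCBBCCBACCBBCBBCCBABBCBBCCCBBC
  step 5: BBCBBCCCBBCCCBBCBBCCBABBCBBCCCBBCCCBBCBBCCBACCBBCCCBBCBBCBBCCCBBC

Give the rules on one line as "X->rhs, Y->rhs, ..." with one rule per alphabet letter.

A->BA, B->C, C->BBC

  step 4 ⇒ step 5: CCBBCBBCCBACCBBCBBCCBABBCBBCCCBBC ⇒ BBC·BBC·C·C·BBC·C·C·BBC·BBC·C·BA·BBC·BBC·C·C·BBC·C·C·BBC·BBC·C·BA·C·C·BBC·C·C·BBC·BBC·BBC·C·C·BBC
    A ↦ BA
    B ↦ C
    C ↦ BBC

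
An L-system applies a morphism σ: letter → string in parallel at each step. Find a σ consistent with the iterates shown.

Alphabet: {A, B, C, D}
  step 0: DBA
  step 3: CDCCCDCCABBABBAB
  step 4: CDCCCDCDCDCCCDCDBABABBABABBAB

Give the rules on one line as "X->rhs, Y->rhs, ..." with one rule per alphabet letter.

A->B, B->AB, C->CD, D->CC

  step 3 ⇒ step 4: CDCCCDCCABBABBAB ⇒ CD·CC·CD·CD·CD·CC·CD·CD·B·AB·AB·B·AB·AB·B·AB
    A ↦ B
    B ↦ AB
    C ↦ CD
    D ↦ CC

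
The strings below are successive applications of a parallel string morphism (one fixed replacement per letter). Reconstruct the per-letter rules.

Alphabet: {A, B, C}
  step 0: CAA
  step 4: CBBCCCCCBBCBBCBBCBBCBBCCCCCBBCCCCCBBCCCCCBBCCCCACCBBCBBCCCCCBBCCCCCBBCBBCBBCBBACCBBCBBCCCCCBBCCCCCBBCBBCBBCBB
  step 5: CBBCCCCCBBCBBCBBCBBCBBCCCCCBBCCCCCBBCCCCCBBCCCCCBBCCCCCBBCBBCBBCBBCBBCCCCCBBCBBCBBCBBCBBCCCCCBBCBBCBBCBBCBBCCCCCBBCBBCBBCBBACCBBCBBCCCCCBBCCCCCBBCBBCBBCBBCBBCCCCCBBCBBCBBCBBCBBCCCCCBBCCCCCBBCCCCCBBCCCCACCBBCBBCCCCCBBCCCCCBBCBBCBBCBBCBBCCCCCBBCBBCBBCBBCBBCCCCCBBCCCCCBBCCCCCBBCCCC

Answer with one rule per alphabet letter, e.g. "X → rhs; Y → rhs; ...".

  step 4 ⇒ step 5: CBBCCCCCBBCBBCBBCBBCBBCCCCCBBCCCCCBBCCCCCBBCCCCACCBBCBBCCCCCBBCCCCCBBCBBCBBCBBACCBBCBBCCCCCBBCCCCCBBCBBCBBCBB ⇒ CBB·CC·CC·CBB·CBB·CBB·CBB·CBB·CC·CC·CBB·CC·CC·CBB·CC·CC·CBB·CC·CC·CBB·CC·CC·CBB·CBB·CBB·CBB·CBB·CC·CC·CBB·CBB·CBB·CBB·CBB·CC·CC·CBB·CBB·CBB·CBB·CBB·CC·CC·CBB·CBB·CBB·CBB·AC·CBB·CBB·CC·CC·CBB·CC·CC·CBB·CBB·CBB·CBB·CBB·CC·CC·CBB·CBB·CBB·CBB·CBB·CC·CC·CBB·CC·CC·CBB·CC·CC·CBB·CC·CC·AC·CBB·CBB·CC·CC·CBB·CC·CC·CBB·CBB·CBB·CBB·CBB·CC·CC·CBB·CBB·CBB·CBB·CBB·CC·CC·CBB·CC·CC·CBB·CC·CC·CBB·CC·CC
    A ↦ AC
    B ↦ CC
    C ↦ CBB

A->AC, B->CC, C->CBB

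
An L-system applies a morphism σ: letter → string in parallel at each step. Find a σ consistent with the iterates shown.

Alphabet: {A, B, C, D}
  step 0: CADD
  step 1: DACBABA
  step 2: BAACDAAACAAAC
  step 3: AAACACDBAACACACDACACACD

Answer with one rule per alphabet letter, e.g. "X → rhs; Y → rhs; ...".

  step 2 ⇒ step 3: BAACDAAACAAAC ⇒ AA·AC·AC·D·BA·AC·AC·AC·D·AC·AC·AC·D
    A ↦ AC
    B ↦ AA
    C ↦ D
    D ↦ BA

A->AC, B->AA, C->D, D->BA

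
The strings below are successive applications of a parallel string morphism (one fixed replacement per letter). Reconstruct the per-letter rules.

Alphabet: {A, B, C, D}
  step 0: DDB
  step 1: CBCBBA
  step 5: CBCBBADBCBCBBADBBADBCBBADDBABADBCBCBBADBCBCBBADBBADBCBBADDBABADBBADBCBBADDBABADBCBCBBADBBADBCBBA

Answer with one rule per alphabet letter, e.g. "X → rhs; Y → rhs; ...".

  step 0 ⇒ step 1: DDB ⇒ CB·CB·BA
    B ↦ BA
    D ↦ CB
    A ↦ DB  (constrained at step 1)
    C ↦ DD  (constrained at step 1)

A->DB, B->BA, C->DD, D->CB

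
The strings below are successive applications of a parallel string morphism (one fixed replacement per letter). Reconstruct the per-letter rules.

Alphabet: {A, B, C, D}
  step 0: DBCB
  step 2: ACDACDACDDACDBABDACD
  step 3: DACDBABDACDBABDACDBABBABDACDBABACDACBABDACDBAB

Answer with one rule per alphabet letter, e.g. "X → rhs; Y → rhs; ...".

  step 2 ⇒ step 3: ACDACDACDDACDBABDACD ⇒ D·ACD·BAB·D·ACD·BAB·D·ACD·BAB·BAB·D·ACD·BAB·AC·D·AC·BAB·D·ACD·BAB
    A ↦ D
    B ↦ AC
    C ↦ ACD
    D ↦ BAB

A->D, B->AC, C->ACD, D->BAB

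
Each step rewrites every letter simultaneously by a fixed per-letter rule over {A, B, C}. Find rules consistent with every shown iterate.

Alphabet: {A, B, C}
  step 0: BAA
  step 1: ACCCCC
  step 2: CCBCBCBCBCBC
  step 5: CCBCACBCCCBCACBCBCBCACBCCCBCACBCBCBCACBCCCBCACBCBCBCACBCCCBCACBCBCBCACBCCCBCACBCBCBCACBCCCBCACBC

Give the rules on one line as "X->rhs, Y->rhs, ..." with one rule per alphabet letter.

A->CC, B->AC, C->BC

  step 1 ⇒ step 2: ACCCCC ⇒ CC·BC·BC·BC·BC·BC
    A ↦ CC
    C ↦ BC
  step 0 ⇒ step 1: BAA ⇒ AC·CC·CC
    B ↦ AC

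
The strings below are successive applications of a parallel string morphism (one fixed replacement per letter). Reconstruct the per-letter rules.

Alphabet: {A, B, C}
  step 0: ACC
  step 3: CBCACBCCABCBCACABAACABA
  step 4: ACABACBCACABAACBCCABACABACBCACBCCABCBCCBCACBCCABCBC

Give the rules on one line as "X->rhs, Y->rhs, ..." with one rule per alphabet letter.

A->CBC, B->CAB, C->A

  step 3 ⇒ step 4: CBCACBCCABCBCACABAACABA ⇒ A·CAB·A·CBC·A·CAB·A·A·CBC·CAB·A·CAB·A·CBC·A·CBC·CAB·CBC·CBC·A·CBC·CAB·CBC
    A ↦ CBC
    B ↦ CAB
    C ↦ A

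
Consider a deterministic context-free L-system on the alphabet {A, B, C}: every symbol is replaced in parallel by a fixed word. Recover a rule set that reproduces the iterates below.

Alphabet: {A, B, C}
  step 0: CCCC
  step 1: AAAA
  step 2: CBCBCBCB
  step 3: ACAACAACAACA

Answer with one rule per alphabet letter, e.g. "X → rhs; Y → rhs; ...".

A->CB, B->CA, C->A

  step 2 ⇒ step 3: CBCBCBCB ⇒ A·CA·A·CA·A·CA·A·CA
    B ↦ CA
    C ↦ A
  step 1 ⇒ step 2: AAAA ⇒ CB·CB·CB·CB
    A ↦ CB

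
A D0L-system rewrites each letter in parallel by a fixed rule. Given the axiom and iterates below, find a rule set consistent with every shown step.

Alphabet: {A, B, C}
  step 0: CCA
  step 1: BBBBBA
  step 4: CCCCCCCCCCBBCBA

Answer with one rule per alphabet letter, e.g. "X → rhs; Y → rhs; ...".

A->BA, B->C, C->BB

  step 0 ⇒ step 1: CCA ⇒ BB·BB·BA
    A ↦ BA
    C ↦ BB
    B ↦ C  (constrained at step 1)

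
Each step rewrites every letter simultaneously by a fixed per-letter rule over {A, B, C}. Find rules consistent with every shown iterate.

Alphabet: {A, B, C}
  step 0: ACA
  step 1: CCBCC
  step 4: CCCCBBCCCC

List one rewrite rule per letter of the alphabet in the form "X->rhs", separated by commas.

A->CC, B->A, C->B

  step 0 ⇒ step 1: ACA ⇒ CC·B·CC
    A ↦ CC
    C ↦ B
    B ↦ A  (constrained at step 1)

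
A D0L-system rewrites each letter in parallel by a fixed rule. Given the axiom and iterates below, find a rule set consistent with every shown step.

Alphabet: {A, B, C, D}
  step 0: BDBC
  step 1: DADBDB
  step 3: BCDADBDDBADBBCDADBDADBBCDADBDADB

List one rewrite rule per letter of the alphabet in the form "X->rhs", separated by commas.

A->BCD, B->D, C->B, D->ADB

  step 0 ⇒ step 1: BDBC ⇒ D·ADB·D·B
    B ↦ D
    C ↦ B
    D ↦ ADB
    A ↦ BCD  (constrained at step 1)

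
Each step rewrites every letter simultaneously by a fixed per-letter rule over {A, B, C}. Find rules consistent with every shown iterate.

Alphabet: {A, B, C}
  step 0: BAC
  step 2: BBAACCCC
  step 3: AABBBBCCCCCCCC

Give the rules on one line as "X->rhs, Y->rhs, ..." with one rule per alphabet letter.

A->BB, B->A, C->CC

  step 2 ⇒ step 3: BBAACCCC ⇒ A·A·BB·BB·CC·CC·CC·CC
    A ↦ BB
    B ↦ A
    C ↦ CC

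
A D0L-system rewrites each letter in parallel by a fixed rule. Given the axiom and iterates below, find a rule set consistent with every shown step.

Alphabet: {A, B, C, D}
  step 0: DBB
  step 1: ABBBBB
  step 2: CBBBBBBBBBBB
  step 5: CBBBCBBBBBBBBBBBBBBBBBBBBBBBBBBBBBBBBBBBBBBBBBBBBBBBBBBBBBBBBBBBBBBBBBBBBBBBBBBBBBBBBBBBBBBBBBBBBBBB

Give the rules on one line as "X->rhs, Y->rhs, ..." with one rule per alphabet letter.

  step 1 ⇒ step 2: ABBBBB ⇒ CB·BB·BB·BB·BB·BB
    A ↦ CB
    B ↦ BB
    C ↦ DDB  (constrained at step 2)
  step 0 ⇒ step 1: DBB ⇒ AB·BB·BB
    D ↦ AB

A->CB, B->BB, C->DDB, D->AB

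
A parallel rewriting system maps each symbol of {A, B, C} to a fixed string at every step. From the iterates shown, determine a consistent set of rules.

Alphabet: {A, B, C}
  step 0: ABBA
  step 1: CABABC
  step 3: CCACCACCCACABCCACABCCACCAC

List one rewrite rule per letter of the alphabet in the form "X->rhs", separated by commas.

A->C, B->AB, C->CCA

  step 0 ⇒ step 1: ABBA ⇒ C·AB·AB·C
    A ↦ C
    B ↦ AB
    C ↦ CCA  (constrained at step 1)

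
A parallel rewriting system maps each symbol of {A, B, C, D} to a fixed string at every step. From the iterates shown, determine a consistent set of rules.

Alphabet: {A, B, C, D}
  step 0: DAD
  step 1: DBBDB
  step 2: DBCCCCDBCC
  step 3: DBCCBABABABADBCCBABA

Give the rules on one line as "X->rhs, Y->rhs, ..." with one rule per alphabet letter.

  step 2 ⇒ step 3: DBCCCCDBCC ⇒ DB·CC·BA·BA·BA·BA·DB·CC·BA·BA
    B ↦ CC
    C ↦ BA
    D ↦ DB
  step 0 ⇒ step 1: DAD ⇒ DB·B·DB
    A ↦ B

A->B, B->CC, C->BA, D->DB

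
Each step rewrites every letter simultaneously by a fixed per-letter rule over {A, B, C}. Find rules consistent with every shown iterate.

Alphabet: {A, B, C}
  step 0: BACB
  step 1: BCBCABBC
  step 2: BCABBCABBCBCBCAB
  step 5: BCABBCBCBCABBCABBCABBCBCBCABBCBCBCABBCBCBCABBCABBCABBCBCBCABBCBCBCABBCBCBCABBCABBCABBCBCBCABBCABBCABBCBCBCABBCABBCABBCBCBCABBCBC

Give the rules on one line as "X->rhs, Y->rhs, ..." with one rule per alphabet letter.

A->BC, B->BC, C->AB

  step 1 ⇒ step 2: BCBCABBC ⇒ BC·AB·BC·AB·BC·BC·BC·AB
    A ↦ BC
    B ↦ BC
    C ↦ AB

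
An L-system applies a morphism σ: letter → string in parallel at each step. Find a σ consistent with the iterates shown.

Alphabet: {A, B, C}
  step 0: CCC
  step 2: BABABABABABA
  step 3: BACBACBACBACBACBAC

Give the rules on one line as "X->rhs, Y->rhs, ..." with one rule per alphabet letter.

A->C, B->BA, C->BB

  step 2 ⇒ step 3: BABABABABABA ⇒ BA·C·BA·C·BA·C·BA·C·BA·C·BA·C
    A ↦ C
    B ↦ BA
    C ↦ BB  (constrained at step 0)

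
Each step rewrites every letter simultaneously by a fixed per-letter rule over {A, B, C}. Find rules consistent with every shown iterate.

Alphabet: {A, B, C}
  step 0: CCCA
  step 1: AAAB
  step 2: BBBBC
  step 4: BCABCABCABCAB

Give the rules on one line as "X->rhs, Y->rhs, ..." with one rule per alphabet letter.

  step 1 ⇒ step 2: AAAB ⇒ B·B·B·BC
    A ↦ B
    B ↦ BC
  step 0 ⇒ step 1: CCCA ⇒ A·A·A·B
    C ↦ A

A->B, B->BC, C->A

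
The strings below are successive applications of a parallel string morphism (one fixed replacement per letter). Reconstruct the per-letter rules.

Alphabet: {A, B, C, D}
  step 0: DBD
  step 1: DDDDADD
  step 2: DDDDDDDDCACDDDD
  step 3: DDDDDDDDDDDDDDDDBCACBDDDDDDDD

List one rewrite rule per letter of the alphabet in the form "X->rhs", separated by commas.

A->CAC, B->DDA, C->B, D->DD

  step 2 ⇒ step 3: DDDDDDDDCACDDDD ⇒ DD·DD·DD·DD·DD·DD·DD·DD·B·CAC·B·DD·DD·DD·DD
    A ↦ CAC
    C ↦ B
    D ↦ DD
  step 0 ⇒ step 1: DBD ⇒ DD·DDA·DD
    B ↦ DDA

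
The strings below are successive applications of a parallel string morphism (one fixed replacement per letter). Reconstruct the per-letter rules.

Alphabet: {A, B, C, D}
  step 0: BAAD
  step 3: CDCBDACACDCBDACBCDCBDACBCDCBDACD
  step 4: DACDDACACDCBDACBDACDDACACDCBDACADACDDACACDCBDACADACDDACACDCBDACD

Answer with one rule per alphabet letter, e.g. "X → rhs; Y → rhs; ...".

  step 3 ⇒ step 4: CDCBDACACDCBDACBCDCBDACBCDCBDACD ⇒ DA·CD·DA·CA·CD·CB·DA·CB·DA·CD·DA·CA·CD·CB·DA·CA·DA·CD·DA·CA·CD·CB·DA·CA·DA·CD·DA·CA·CD·CB·DA·CD
    A ↦ CB
    B ↦ CA
    C ↦ DA
    D ↦ CD

A->CB, B->CA, C->DA, D->CD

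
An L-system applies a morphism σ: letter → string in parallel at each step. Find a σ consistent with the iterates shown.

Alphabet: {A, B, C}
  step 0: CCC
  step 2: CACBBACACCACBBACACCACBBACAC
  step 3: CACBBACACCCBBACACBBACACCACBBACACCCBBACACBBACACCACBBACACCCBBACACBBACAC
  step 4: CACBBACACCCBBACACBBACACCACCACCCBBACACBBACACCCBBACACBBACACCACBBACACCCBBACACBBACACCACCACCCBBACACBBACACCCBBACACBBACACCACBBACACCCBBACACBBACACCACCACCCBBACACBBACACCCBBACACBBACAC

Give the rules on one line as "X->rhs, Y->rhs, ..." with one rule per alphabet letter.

A->BBA, B->C, C->CAC

  step 3 ⇒ step 4: CACBBACACCCBBACACBBACACCACBBACACCCBBACACBBACACCACBBACACCCBBACACBBACAC ⇒ CAC·BBA·CAC·C·C·BBA·CAC·BBA·CAC·CAC·CAC·C·C·BBA·CAC·BBA·CAC·C·C·BBA·CAC·BBA·CAC·CAC·BBA·CAC·C·C·BBA·CAC·BBA·CAC·CAC·CAC·C·C·BBA·CAC·BBA·CAC·C·C·BBA·CAC·BBA·CAC·CAC·BBA·CAC·C·C·BBA·CAC·BBA·CAC·CAC·CAC·C·C·BBA·CAC·BBA·CAC·C·C·BBA·CAC·BBA·CAC
    A ↦ BBA
    B ↦ C
    C ↦ CAC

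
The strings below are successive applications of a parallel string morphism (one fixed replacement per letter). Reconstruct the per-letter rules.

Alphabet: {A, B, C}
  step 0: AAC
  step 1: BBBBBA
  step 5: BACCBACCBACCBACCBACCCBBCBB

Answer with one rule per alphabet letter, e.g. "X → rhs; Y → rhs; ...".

A->BB, B->C, C->BA

  step 0 ⇒ step 1: AAC ⇒ BB·BB·BA
    A ↦ BB
    C ↦ BA
    B ↦ C  (constrained at step 1)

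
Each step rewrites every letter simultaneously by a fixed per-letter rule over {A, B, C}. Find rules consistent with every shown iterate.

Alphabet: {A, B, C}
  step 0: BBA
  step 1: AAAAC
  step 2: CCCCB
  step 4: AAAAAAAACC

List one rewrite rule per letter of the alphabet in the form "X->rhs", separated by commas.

A->C, B->AA, C->B

  step 1 ⇒ step 2: AAAAC ⇒ C·C·C·C·B
    A ↦ C
    C ↦ B
  step 0 ⇒ step 1: BBA ⇒ AA·AA·C
    B ↦ AA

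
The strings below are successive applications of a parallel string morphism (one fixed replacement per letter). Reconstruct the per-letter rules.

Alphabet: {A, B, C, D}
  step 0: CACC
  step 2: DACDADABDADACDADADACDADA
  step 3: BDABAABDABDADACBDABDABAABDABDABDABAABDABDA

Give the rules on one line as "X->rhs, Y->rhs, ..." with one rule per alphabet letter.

A->DA, B->DAC, C->BAA, D->B

  step 2 ⇒ step 3: DACDADABDADACDADADACDADA ⇒ B·DA·BAA·B·DA·B·DA·DAC·B·DA·B·DA·BAA·B·DA·B·DA·B·DA·BAA·B·DA·B·DA
    A ↦ DA
    B ↦ DAC
    C ↦ BAA
    D ↦ B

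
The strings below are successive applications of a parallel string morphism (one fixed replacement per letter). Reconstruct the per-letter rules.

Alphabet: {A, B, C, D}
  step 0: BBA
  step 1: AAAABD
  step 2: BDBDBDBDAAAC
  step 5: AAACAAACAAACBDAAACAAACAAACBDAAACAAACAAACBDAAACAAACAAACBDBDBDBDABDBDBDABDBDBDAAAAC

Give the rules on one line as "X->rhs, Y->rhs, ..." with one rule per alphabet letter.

  step 1 ⇒ step 2: AAAABD ⇒ BD·BD·BD·BD·AA·AC
    A ↦ BD
    B ↦ AA
    D ↦ AC
    C ↦ A  (constrained at step 2)

A->BD, B->AA, C->A, D->AC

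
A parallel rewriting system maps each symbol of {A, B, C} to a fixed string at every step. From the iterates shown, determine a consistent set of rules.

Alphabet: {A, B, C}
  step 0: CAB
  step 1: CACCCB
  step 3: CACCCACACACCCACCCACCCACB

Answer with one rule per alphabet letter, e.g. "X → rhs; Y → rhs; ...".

  step 0 ⇒ step 1: CAB ⇒ CA·CC·CB
    A ↦ CC
    B ↦ CB
    C ↦ CA

A->CC, B->CB, C->CA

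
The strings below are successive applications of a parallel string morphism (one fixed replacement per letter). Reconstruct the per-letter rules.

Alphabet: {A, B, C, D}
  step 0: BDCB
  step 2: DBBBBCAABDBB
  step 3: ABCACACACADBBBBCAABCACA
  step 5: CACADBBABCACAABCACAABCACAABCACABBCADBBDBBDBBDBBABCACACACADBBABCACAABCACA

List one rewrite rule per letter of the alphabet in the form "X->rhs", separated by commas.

  step 2 ⇒ step 3: DBBBBCAABDBB ⇒ AB·CA·CA·CA·CA·D·BB·BB·CA·AB·CA·CA
    A ↦ BB
    B ↦ CA
    C ↦ D
    D ↦ AB

A->BB, B->CA, C->D, D->AB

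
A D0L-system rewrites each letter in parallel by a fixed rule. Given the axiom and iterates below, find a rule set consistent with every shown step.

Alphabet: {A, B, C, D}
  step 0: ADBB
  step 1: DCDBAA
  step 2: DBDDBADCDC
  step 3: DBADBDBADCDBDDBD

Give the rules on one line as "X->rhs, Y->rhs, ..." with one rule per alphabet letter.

A->DC, B->A, C->D, D->DB

  step 2 ⇒ step 3: DBDDBADCDC ⇒ DB·A·DB·DB·A·DC·DB·D·DB·D
    A ↦ DC
    B ↦ A
    C ↦ D
    D ↦ DB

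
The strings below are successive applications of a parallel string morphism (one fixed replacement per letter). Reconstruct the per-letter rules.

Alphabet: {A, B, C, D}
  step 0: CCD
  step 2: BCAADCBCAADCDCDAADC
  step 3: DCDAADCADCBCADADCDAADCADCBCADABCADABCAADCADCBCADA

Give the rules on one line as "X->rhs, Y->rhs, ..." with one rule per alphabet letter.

A->ADC, B->DC, C->DA, D->BCA

  step 2 ⇒ step 3: BCAADCBCAADCDCDAADC ⇒ DC·DA·ADC·ADC·BCA·DA·DC·DA·ADC·ADC·BCA·DA·BCA·DA·BCA·ADC·ADC·BCA·DA
    A ↦ ADC
    B ↦ DC
    C ↦ DA
    D ↦ BCA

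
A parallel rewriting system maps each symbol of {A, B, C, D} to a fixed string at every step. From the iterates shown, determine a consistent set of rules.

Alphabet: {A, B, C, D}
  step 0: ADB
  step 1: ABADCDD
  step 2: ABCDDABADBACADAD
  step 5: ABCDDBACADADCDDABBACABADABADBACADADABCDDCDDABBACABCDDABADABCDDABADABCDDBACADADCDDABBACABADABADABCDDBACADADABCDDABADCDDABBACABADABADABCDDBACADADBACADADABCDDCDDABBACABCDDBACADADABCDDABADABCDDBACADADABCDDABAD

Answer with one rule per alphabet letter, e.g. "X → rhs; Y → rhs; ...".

  step 1 ⇒ step 2: ABADCDD ⇒ AB·CDD·AB·AD·BAC·AD·AD
    A ↦ AB
    B ↦ CDD
    C ↦ BAC
    D ↦ AD

A->AB, B->CDD, C->BAC, D->AD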